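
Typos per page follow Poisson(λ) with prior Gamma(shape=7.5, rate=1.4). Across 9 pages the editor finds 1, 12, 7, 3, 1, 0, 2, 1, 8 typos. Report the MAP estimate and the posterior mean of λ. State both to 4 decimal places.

Σ counts = 35. Posterior: Gamma(shape = 7.5+35 = 42.5, rate = 1.4+9 = 10.4).
Mode = (α−1)/β = 41.5/10.4 = 3.9904.
Mean = α/β = 42.5/10.4 = 4.0865.

MAP estimate = 3.9904, posterior mean = 4.0865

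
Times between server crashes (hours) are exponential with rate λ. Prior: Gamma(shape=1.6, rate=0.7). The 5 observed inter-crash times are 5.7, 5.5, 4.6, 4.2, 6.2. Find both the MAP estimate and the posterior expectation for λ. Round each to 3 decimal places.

λ_MAP = 0.208, E[λ|data] = 0.245

Σ times = 26.2. Posterior: Gamma(shape = 1.6+5 = 6.6, rate = 0.7+26.2 = 26.9).
Mode = (α−1)/β = 5.6/26.9 = 0.208.
Mean = α/β = 6.6/26.9 = 0.245.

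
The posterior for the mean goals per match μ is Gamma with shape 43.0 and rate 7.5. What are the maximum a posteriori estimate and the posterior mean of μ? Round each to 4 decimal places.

μ_MAP = 5.6000, E[μ|data] = 5.7333

Mode = (α−1)/β = 42.0/7.5 = 5.6000.
Mean = α/β = 43.0/7.5 = 5.7333.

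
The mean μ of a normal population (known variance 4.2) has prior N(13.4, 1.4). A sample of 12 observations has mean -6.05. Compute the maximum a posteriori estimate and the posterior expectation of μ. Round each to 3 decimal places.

MAP = -2.160, posterior mean = -2.160

Posterior for μ is Normal. Precision-weighted mean: (1/1.4·13.4 + 12/4.2·-6.05) / (1/1.4 + 12/4.2) = -2.160.
A Normal posterior is symmetric, so mode = mean.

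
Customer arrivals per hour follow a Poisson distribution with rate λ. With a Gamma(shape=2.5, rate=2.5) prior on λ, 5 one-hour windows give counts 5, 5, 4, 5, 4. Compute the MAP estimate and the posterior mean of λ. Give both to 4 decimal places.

Σ counts = 23. Posterior: Gamma(shape = 2.5+23 = 25.5, rate = 2.5+5 = 7.5).
Mode = (α−1)/β = 24.5/7.5 = 3.2667.
Mean = α/β = 25.5/7.5 = 3.4000.
Mean > mode: the posterior has a right tail.

MAP estimate = 3.2667, posterior mean = 3.4000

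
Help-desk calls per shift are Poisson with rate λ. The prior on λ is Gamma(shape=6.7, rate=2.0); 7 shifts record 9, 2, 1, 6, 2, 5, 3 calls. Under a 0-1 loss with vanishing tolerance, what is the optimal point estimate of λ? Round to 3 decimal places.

Σ counts = 28. Posterior: Gamma(shape = 6.7+28 = 34.7, rate = 2.0+7 = 9.0).
Mode = (α−1)/β = 33.7/9.0 = 3.744.
Mean = α/β = 34.7/9.0 = 3.856.
This is the posterior mode — the MAP estimate.

3.744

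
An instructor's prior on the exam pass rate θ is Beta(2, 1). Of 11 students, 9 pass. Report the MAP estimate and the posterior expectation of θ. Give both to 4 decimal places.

Posterior: Beta(2+9, 1+2) = Beta(11, 3).
Mode = (11−1)/(11+3−2) = 10/12 = 0.8333.
Mean = 11/(11+3) = 11/14 = 0.7857.
The mean is pulled below the mode by the posterior's left skew.

MAP = 0.8333, posterior mean = 0.7857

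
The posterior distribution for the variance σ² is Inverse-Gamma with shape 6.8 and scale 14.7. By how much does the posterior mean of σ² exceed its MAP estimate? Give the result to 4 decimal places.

0.6499

Mode = β/(α+1) = 14.7/7.8 = 1.8846.
Mean = β/(α−1) = 14.7/5.8 = 2.5345.
Difference = 2.5345 − 1.8846 = 0.6499.
Right-skewed posterior ⇒ mode < mean.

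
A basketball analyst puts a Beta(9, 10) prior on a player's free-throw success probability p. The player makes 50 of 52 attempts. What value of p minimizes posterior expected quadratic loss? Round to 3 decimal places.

0.831

Posterior: Beta(9+50, 10+2) = Beta(59, 12).
Mode = (59−1)/(59+12−2) = 58/69 = 0.841.
Mean = 59/(59+12) = 59/71 = 0.831.
Quadratic loss ⇒ the optimal estimator is the posterior mean.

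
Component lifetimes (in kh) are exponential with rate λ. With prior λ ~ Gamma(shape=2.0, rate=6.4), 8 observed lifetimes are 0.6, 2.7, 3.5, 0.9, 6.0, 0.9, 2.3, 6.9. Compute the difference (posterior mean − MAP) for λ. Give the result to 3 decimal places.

Σ times = 23.8. Posterior: Gamma(shape = 2.0+8 = 10.0, rate = 6.4+23.8 = 30.2).
Mode = (α−1)/β = 9.0/30.2 = 0.298.
Mean = α/β = 10.0/30.2 = 0.331.
Difference = 0.331 − 0.298 = 0.033.

0.033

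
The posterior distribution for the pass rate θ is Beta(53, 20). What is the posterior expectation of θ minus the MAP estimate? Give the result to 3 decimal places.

-0.006

Mode = (53−1)/(53+20−2) = 52/71 = 0.732.
Mean = 53/(53+20) = 53/73 = 0.726.
Difference = 0.726 − 0.732 = -0.006.
Left-skewed posterior ⇒ mean < mode.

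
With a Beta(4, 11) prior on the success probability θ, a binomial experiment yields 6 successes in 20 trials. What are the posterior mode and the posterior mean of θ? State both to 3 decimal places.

Posterior: Beta(4+6, 11+14) = Beta(10, 25).
Mode = (10−1)/(10+25−2) = 9/33 = 0.273.
Mean = 10/(10+25) = 10/35 = 0.286.
Mean > mode: the posterior has a right tail.

posterior mode = 0.273, posterior mean = 0.286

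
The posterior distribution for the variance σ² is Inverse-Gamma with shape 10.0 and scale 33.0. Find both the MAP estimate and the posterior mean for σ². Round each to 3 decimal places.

Mode = β/(α+1) = 33.0/11.0 = 3.000.
Mean = β/(α−1) = 33.0/9.0 = 3.667.
Mean > mode: the posterior has a right tail.

MAP = 3.000, posterior mean = 3.667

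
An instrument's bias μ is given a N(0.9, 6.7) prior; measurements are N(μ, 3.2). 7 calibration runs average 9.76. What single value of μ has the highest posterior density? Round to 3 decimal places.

Posterior for μ is Normal. Precision-weighted mean: (1/6.7·0.9 + 7/3.2·9.76) / (1/6.7 + 7/3.2) = 9.194.
A Normal posterior is symmetric, so mode = mean.
This is the posterior mode — the MAP estimate.

9.194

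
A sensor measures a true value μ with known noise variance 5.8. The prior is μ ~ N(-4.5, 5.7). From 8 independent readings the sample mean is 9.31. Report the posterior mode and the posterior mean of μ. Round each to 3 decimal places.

posterior mode = 7.752, posterior mean = 7.752

Posterior for μ is Normal. Precision-weighted mean: (1/5.7·-4.5 + 8/5.8·9.31) / (1/5.7 + 8/5.8) = 7.752.
A Normal posterior is symmetric, so mode = mean.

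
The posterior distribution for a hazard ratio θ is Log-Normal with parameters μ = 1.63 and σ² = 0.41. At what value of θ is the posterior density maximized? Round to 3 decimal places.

Mode = exp(μ − σ²) = exp(1.22) = 3.387.
Mean = exp(μ + σ²/2) = exp(1.835) = 6.265.
This is the posterior mode — the MAP estimate.

3.387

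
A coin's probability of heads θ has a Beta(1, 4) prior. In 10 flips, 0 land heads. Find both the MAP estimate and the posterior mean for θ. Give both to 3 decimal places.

Posterior: Beta(1+0, 4+10) = Beta(1, 14).
Since α = 1 ≤ 1 and β > 1, the Beta density is monotone decreasing on [0,1]; the mode is at 0.
Mean = 1/(1+14) = 0.067.

θ_MAP = 0.000, E[θ|data] = 0.067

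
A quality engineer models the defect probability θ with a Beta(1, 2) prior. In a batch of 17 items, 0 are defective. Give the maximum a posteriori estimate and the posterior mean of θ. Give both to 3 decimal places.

maximum a posteriori estimate = 0.000, posterior mean = 0.050

Posterior: Beta(1+0, 2+17) = Beta(1, 19).
Since α = 1 ≤ 1 and β > 1, the Beta density is monotone decreasing on [0,1]; the mode is at 0.
Mean = 1/(1+19) = 0.050.
Right-skewed posterior ⇒ mode < mean.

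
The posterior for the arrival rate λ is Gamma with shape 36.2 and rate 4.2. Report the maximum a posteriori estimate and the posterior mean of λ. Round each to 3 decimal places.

Mode = (α−1)/β = 35.2/4.2 = 8.381.
Mean = α/β = 36.2/4.2 = 8.619.
The posterior is right-skewed, so the mean exceeds the mode.

MAP: 8.381. Posterior mean: 8.619.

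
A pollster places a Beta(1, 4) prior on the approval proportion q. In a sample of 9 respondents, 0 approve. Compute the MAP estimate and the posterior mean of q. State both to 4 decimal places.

Posterior: Beta(1+0, 4+9) = Beta(1, 13).
Since α = 1 ≤ 1 and β > 1, the Beta density is monotone decreasing on [0,1]; the mode is at 0.
Mean = 1/(1+13) = 0.0714.

MAP: 0.0000. Posterior mean: 0.0714.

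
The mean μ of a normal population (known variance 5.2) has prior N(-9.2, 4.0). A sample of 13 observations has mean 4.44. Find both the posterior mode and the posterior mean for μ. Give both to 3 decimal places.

Posterior for μ is Normal. Precision-weighted mean: (1/4.0·-9.2 + 13/5.2·4.44) / (1/4.0 + 13/5.2) = 3.200.
A Normal posterior is symmetric, so mode = mean.

MAP: 3.200. Posterior mean: 3.200.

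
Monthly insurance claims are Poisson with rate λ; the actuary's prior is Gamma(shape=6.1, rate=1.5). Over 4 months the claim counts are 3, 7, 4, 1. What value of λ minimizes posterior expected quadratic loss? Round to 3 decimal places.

3.836

Σ counts = 15. Posterior: Gamma(shape = 6.1+15 = 21.1, rate = 1.5+4 = 5.5).
Mode = (α−1)/β = 20.1/5.5 = 3.655.
Mean = α/β = 21.1/5.5 = 3.836.
Quadratic loss ⇒ the optimal estimator is the posterior mean.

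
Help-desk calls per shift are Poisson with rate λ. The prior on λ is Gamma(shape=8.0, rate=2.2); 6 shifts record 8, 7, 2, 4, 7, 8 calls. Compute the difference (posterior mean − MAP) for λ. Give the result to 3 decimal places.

0.122

Σ counts = 36. Posterior: Gamma(shape = 8.0+36 = 44.0, rate = 2.2+6 = 8.2).
Mode = (α−1)/β = 43.0/8.2 = 5.244.
Mean = α/β = 44.0/8.2 = 5.366.
Difference = 5.366 − 5.244 = 0.122.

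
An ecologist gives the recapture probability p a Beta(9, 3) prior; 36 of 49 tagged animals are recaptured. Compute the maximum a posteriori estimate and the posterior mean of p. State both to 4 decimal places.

MAP = 0.7458, posterior mean = 0.7377

Posterior: Beta(9+36, 3+13) = Beta(45, 16).
Mode = (45−1)/(45+16−2) = 44/59 = 0.7458.
Mean = 45/(45+16) = 45/61 = 0.7377.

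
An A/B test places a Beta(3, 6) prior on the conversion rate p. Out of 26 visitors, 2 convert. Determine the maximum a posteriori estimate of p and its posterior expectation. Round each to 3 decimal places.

maximum a posteriori estimate = 0.121, posterior expectation = 0.143

Posterior: Beta(3+2, 6+24) = Beta(5, 30).
Mode = (5−1)/(5+30−2) = 4/33 = 0.121.
Mean = 5/(5+30) = 5/35 = 0.143.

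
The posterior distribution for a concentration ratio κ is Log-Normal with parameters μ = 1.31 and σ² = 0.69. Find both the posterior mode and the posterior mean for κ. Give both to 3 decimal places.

MAP: 1.859. Posterior mean: 5.233.

Mode = exp(μ − σ²) = exp(0.62) = 1.859.
Mean = exp(μ + σ²/2) = exp(1.655) = 5.233.
The posterior is right-skewed, so the mean exceeds the mode.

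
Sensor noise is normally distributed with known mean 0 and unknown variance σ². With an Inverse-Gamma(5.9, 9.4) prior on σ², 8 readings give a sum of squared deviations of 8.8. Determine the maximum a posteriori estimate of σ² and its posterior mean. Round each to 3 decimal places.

Posterior: Inverse-Gamma(shape = 5.9+8/2 = 9.9, scale = 9.4+8.8/2 = 13.8).
Mode = β/(α+1) = 13.8/10.9 = 1.266.
Mean = β/(α−1) = 13.8/8.9 = 1.551.
Mean > mode: the posterior has a right tail.

MAP = 1.266; posterior mean = 1.551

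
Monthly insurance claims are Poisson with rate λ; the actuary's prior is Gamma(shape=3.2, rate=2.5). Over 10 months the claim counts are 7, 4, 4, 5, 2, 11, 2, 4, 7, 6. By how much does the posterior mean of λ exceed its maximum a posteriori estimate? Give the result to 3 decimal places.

Σ counts = 52. Posterior: Gamma(shape = 3.2+52 = 55.2, rate = 2.5+10 = 12.5).
Mode = (α−1)/β = 54.2/12.5 = 4.336.
Mean = α/β = 55.2/12.5 = 4.416.
Difference = 4.416 − 4.336 = 0.080.

0.080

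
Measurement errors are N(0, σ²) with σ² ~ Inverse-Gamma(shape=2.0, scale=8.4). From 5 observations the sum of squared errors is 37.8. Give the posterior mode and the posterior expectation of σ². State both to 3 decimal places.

Posterior: Inverse-Gamma(shape = 2.0+5/2 = 4.5, scale = 8.4+37.8/2 = 27.3).
Mode = β/(α+1) = 27.3/5.5 = 4.964.
Mean = β/(α−1) = 27.3/3.5 = 7.800.

MAP: 4.964. Posterior mean: 7.800.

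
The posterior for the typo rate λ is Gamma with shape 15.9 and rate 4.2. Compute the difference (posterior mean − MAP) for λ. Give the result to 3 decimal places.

Mode = (α−1)/β = 14.9/4.2 = 3.548.
Mean = α/β = 15.9/4.2 = 3.786.
Difference = 3.786 − 3.548 = 0.238.
Right-skewed posterior ⇒ mode < mean.

0.238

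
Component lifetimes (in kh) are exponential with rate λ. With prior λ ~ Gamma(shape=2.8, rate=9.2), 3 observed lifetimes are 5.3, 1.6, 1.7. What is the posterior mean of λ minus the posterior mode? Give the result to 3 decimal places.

0.056

Σ times = 8.6. Posterior: Gamma(shape = 2.8+3 = 5.8, rate = 9.2+8.6 = 17.8).
Mode = (α−1)/β = 4.8/17.8 = 0.270.
Mean = α/β = 5.8/17.8 = 0.326.
Difference = 0.326 − 0.270 = 0.056.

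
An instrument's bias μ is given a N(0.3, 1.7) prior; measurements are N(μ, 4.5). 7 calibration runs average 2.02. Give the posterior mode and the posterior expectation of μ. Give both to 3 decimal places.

posterior mode = 1.548, posterior expectation = 1.548

Posterior for μ is Normal. Precision-weighted mean: (1/1.7·0.3 + 7/4.5·2.02) / (1/1.7 + 7/4.5) = 1.548.
A Normal posterior is symmetric, so mode = mean.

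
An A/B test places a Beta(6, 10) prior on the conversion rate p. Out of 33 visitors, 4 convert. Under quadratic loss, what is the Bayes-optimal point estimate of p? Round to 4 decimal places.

0.2041

Posterior: Beta(6+4, 10+29) = Beta(10, 39).
Mode = (10−1)/(10+39−2) = 9/47 = 0.1915.
Mean = 10/(10+39) = 10/49 = 0.2041.
Quadratic loss ⇒ the optimal estimator is the posterior mean.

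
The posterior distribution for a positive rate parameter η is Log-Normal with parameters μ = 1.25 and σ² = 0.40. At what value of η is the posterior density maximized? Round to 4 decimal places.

Mode = exp(μ − σ²) = exp(0.85) = 2.3396.
Mean = exp(μ + σ²/2) = exp(1.450) = 4.2631.
This is the posterior mode — the MAP estimate.

2.3396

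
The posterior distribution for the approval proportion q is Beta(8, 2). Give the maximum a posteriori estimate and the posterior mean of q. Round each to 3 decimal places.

MAP = 0.875; posterior mean = 0.800

Mode = (8−1)/(8+2−2) = 7/8 = 0.875.
Mean = 8/(8+2) = 8/10 = 0.800.
The posterior is left-skewed, so the mode exceeds the mean.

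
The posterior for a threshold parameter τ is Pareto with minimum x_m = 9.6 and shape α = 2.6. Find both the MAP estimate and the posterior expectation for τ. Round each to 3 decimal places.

The Pareto density is strictly decreasing on [x_m, ∞), so the mode is x_m = 9.600.
Mean = α·x_m/(α−1) = 2.6·9.6/1.6 = 15.600.
Mean > mode: the posterior has a right tail.

MAP = 9.600; posterior mean = 15.600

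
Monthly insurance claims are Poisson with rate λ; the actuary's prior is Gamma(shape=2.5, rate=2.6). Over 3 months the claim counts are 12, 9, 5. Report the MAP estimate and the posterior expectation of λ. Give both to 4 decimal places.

Σ counts = 26. Posterior: Gamma(shape = 2.5+26 = 28.5, rate = 2.6+3 = 5.6).
Mode = (α−1)/β = 27.5/5.6 = 4.9107.
Mean = α/β = 28.5/5.6 = 5.0893.

MAP estimate = 4.9107, posterior expectation = 5.0893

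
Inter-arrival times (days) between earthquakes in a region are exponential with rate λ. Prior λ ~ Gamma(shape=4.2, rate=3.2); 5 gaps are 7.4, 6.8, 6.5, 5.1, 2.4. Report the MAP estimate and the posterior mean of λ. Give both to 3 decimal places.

Σ times = 28.2. Posterior: Gamma(shape = 4.2+5 = 9.2, rate = 3.2+28.2 = 31.4).
Mode = (α−1)/β = 8.2/31.4 = 0.261.
Mean = α/β = 9.2/31.4 = 0.293.

MAP = 0.261, posterior mean = 0.293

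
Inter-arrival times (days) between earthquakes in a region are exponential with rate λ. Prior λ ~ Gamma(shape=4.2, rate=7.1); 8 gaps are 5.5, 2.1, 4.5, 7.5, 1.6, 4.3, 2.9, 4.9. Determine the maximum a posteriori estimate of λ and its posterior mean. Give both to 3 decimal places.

Σ times = 33.3. Posterior: Gamma(shape = 4.2+8 = 12.2, rate = 7.1+33.3 = 40.4).
Mode = (α−1)/β = 11.2/40.4 = 0.277.
Mean = α/β = 12.2/40.4 = 0.302.

MAP: 0.277. Posterior mean: 0.302.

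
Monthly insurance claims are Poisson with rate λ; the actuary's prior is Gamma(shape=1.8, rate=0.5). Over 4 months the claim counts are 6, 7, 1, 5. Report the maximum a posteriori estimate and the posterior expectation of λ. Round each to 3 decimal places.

MAP: 4.400. Posterior mean: 4.622.

Σ counts = 19. Posterior: Gamma(shape = 1.8+19 = 20.8, rate = 0.5+4 = 4.5).
Mode = (α−1)/β = 19.8/4.5 = 4.400.
Mean = α/β = 20.8/4.5 = 4.622.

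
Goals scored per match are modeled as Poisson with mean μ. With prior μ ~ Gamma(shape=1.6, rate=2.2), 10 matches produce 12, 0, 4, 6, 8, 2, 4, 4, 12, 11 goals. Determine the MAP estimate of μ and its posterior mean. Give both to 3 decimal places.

MAP = 5.213; posterior mean = 5.295

Σ counts = 63. Posterior: Gamma(shape = 1.6+63 = 64.6, rate = 2.2+10 = 12.2).
Mode = (α−1)/β = 63.6/12.2 = 5.213.
Mean = α/β = 64.6/12.2 = 5.295.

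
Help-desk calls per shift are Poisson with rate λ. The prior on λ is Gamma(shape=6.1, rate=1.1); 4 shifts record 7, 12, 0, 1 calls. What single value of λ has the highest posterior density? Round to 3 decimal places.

Σ counts = 20. Posterior: Gamma(shape = 6.1+20 = 26.1, rate = 1.1+4 = 5.1).
Mode = (α−1)/β = 25.1/5.1 = 4.922.
Mean = α/β = 26.1/5.1 = 5.118.
This is the posterior mode — the MAP estimate.

4.922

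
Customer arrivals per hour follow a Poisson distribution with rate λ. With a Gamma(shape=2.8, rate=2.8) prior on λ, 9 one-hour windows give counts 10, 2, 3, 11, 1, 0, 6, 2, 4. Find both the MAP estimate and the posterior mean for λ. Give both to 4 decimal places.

λ_MAP = 3.4576, E[λ|data] = 3.5424

Σ counts = 39. Posterior: Gamma(shape = 2.8+39 = 41.8, rate = 2.8+9 = 11.8).
Mode = (α−1)/β = 40.8/11.8 = 3.4576.
Mean = α/β = 41.8/11.8 = 3.5424.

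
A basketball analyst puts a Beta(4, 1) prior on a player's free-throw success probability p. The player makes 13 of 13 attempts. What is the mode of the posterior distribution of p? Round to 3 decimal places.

Posterior: Beta(4+13, 1+0) = Beta(17, 1).
Since β = 1 ≤ 1 and α > 1, the Beta density is monotone increasing on [0,1]; the mode is at 1.
Mean = 17/(17+1) = 0.944.
This is the posterior mode — the MAP estimate.

1.000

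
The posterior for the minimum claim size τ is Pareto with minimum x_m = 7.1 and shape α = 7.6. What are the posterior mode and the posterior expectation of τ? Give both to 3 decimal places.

The Pareto density is strictly decreasing on [x_m, ∞), so the mode is x_m = 7.100.
Mean = α·x_m/(α−1) = 7.6·7.1/6.6 = 8.176.
The mean is pulled above the mode by the posterior's right skew.

MAP = 7.100, posterior mean = 8.176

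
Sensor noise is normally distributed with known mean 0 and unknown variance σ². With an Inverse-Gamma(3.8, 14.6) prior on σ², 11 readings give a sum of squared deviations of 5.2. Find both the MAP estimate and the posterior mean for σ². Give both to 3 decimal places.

MAP estimate = 1.670, posterior mean = 2.072

Posterior: Inverse-Gamma(shape = 3.8+11/2 = 9.3, scale = 14.6+5.2/2 = 17.2).
Mode = β/(α+1) = 17.2/10.3 = 1.670.
Mean = β/(α−1) = 17.2/8.3 = 2.072.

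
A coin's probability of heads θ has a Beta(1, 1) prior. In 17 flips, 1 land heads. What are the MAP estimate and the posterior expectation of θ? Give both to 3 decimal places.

MAP estimate = 0.059, posterior expectation = 0.105

Posterior: Beta(1+1, 1+16) = Beta(2, 17).
Mode = (2−1)/(2+17−2) = 1/17 = 0.059.
With a flat prior the MAP equals the MLE, 1/17.
Mean = 2/(2+17) = 2/19 = 0.105.
The mean is pulled above the mode by the posterior's right skew.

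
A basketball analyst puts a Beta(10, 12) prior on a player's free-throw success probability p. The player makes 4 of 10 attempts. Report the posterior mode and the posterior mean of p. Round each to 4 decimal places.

Posterior: Beta(10+4, 12+6) = Beta(14, 18).
Mode = (14−1)/(14+18−2) = 13/30 = 0.4333.
Mean = 14/(14+18) = 14/32 = 0.4375.
Right-skewed posterior ⇒ mode < mean.

p_MAP = 0.4333, E[p|data] = 0.4375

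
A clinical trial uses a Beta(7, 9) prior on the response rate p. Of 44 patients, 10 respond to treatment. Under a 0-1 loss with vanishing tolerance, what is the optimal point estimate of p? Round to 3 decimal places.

0.276

Posterior: Beta(7+10, 9+34) = Beta(17, 43).
Mode = (17−1)/(17+43−2) = 16/58 = 0.276.
Mean = 17/(17+43) = 17/60 = 0.283.
This is the posterior mode — the MAP estimate.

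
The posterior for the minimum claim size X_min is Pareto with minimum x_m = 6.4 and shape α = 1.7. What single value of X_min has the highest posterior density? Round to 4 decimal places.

6.4000

The Pareto density is strictly decreasing on [x_m, ∞), so the mode is x_m = 6.4000.
Mean = α·x_m/(α−1) = 1.7·6.4/0.7 = 15.5429.
This is the posterior mode — the MAP estimate.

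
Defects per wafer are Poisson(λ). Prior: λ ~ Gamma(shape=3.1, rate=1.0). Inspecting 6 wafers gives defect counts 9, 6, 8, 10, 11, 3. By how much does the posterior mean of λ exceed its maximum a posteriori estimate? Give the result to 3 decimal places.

Σ counts = 47. Posterior: Gamma(shape = 3.1+47 = 50.1, rate = 1.0+6 = 7.0).
Mode = (α−1)/β = 49.1/7.0 = 7.014.
Mean = α/β = 50.1/7.0 = 7.157.
Difference = 7.157 − 7.014 = 0.143.
The posterior is right-skewed, so the mean exceeds the mode.

0.143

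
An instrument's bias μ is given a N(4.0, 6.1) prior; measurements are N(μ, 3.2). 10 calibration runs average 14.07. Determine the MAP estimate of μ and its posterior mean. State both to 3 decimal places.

μ_MAP = 13.568, E[μ|data] = 13.568

Posterior for μ is Normal. Precision-weighted mean: (1/6.1·4.0 + 10/3.2·14.07) / (1/6.1 + 10/3.2) = 13.568.
A Normal posterior is symmetric, so mode = mean.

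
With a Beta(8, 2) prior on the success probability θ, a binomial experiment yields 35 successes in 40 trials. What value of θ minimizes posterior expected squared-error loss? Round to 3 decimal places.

0.860

Posterior: Beta(8+35, 2+5) = Beta(43, 7).
Mode = (43−1)/(43+7−2) = 42/48 = 0.875.
Mean = 43/(43+7) = 43/50 = 0.860.
Squared-error loss ⇒ the optimal estimator is the posterior mean.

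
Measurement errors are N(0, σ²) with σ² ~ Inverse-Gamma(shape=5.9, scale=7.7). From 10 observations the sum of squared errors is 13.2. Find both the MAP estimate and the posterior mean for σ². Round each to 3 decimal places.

Posterior: Inverse-Gamma(shape = 5.9+10/2 = 10.9, scale = 7.7+13.2/2 = 14.3).
Mode = β/(α+1) = 14.3/11.9 = 1.202.
Mean = β/(α−1) = 14.3/9.9 = 1.444.
Mean > mode: the posterior has a right tail.

MAP = 1.202; posterior mean = 1.444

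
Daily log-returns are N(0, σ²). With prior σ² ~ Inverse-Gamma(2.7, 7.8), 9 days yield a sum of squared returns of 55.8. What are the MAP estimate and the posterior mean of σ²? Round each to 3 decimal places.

MAP = 4.354, posterior mean = 5.758

Posterior: Inverse-Gamma(shape = 2.7+9/2 = 7.2, scale = 7.8+55.8/2 = 35.7).
Mode = β/(α+1) = 35.7/8.2 = 4.354.
Mean = β/(α−1) = 35.7/6.2 = 5.758.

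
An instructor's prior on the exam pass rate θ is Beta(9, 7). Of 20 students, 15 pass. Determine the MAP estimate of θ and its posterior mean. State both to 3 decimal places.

Posterior: Beta(9+15, 7+5) = Beta(24, 12).
Mode = (24−1)/(24+12−2) = 23/34 = 0.676.
Mean = 24/(24+12) = 24/36 = 0.667.

MAP estimate = 0.676, posterior mean = 0.667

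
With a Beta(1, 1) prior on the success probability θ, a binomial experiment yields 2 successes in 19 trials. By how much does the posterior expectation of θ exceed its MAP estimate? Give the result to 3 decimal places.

0.038

Posterior: Beta(1+2, 1+17) = Beta(3, 18).
Mode = (3−1)/(3+18−2) = 2/19 = 0.105.
With a flat prior the MAP equals the MLE, 2/19.
Mean = 3/(3+18) = 3/21 = 0.143.
Difference = 0.143 − 0.105 = 0.038.
Right-skewed posterior ⇒ mode < mean.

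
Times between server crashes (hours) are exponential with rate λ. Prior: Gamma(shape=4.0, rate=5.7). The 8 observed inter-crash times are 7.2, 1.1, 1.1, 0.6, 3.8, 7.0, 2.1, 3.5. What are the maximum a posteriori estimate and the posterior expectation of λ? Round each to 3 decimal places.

Σ times = 26.4. Posterior: Gamma(shape = 4.0+8 = 12.0, rate = 5.7+26.4 = 32.1).
Mode = (α−1)/β = 11.0/32.1 = 0.343.
Mean = α/β = 12.0/32.1 = 0.374.

λ_MAP = 0.343, E[λ|data] = 0.374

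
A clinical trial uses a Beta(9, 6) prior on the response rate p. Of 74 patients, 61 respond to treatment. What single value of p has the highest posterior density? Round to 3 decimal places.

0.793

Posterior: Beta(9+61, 6+13) = Beta(70, 19).
Mode = (70−1)/(70+19−2) = 69/87 = 0.793.
Mean = 70/(70+19) = 70/89 = 0.787.
This is the posterior mode — the MAP estimate.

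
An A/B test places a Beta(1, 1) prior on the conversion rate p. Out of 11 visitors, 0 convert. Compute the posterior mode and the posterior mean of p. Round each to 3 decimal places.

Posterior: Beta(1+0, 1+11) = Beta(1, 12).
Since α = 1 ≤ 1 and β > 1, the Beta density is monotone decreasing on [0,1]; the mode is at 0.
Mean = 1/(1+12) = 0.077.

MAP = 0.000; posterior mean = 0.077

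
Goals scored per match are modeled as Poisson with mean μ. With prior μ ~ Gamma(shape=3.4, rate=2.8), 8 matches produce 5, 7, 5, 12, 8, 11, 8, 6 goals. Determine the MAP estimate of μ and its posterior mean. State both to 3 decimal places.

μ_MAP = 5.963, E[μ|data] = 6.056

Σ counts = 62. Posterior: Gamma(shape = 3.4+62 = 65.4, rate = 2.8+8 = 10.8).
Mode = (α−1)/β = 64.4/10.8 = 5.963.
Mean = α/β = 65.4/10.8 = 6.056.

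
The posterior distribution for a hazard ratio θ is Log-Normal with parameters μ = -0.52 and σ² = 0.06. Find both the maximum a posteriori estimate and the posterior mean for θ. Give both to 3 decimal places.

MAP: 0.560. Posterior mean: 0.613.

Mode = exp(μ − σ²) = exp(-0.58) = 0.560.
Mean = exp(μ + σ²/2) = exp(-0.490) = 0.613.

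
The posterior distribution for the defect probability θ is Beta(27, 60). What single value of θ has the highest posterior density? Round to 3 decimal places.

Mode = (27−1)/(27+60−2) = 26/85 = 0.306.
Mean = 27/(27+60) = 27/87 = 0.310.
This is the posterior mode — the MAP estimate.

0.306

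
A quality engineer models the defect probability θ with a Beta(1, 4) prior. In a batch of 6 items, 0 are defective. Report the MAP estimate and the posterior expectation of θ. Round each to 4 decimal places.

MAP estimate = 0.0000, posterior expectation = 0.0909

Posterior: Beta(1+0, 4+6) = Beta(1, 10).
Since α = 1 ≤ 1 and β > 1, the Beta density is monotone decreasing on [0,1]; the mode is at 0.
Mean = 1/(1+10) = 0.0909.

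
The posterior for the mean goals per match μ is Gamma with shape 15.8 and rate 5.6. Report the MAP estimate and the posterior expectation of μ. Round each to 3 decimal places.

MAP = 2.643; posterior mean = 2.821

Mode = (α−1)/β = 14.8/5.6 = 2.643.
Mean = α/β = 15.8/5.6 = 2.821.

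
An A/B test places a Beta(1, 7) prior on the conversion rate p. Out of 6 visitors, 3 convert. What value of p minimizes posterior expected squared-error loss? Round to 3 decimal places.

0.286

Posterior: Beta(1+3, 7+3) = Beta(4, 10).
Mode = (4−1)/(4+10−2) = 3/12 = 0.250.
Mean = 4/(4+10) = 4/14 = 0.286.
Squared-error loss ⇒ the optimal estimator is the posterior mean.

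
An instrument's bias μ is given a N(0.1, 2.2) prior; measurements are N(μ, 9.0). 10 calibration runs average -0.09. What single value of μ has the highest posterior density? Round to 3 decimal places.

Posterior for μ is Normal. Precision-weighted mean: (1/2.2·0.1 + 10/9.0·-0.09) / (1/2.2 + 10/9.0) = -0.035.
A Normal posterior is symmetric, so mode = mean.
This is the posterior mode — the MAP estimate.

-0.035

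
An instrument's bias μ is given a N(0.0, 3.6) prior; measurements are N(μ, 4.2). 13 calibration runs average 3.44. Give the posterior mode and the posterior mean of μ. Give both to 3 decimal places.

Posterior for μ is Normal. Precision-weighted mean: (1/3.6·0.0 + 13/4.2·3.44) / (1/3.6 + 13/4.2) = 3.157.
A Normal posterior is symmetric, so mode = mean.

posterior mode = 3.157, posterior mean = 3.157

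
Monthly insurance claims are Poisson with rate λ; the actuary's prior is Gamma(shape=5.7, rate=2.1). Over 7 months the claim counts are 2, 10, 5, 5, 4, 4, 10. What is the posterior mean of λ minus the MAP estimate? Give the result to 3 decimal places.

Σ counts = 40. Posterior: Gamma(shape = 5.7+40 = 45.7, rate = 2.1+7 = 9.1).
Mode = (α−1)/β = 44.7/9.1 = 4.912.
Mean = α/β = 45.7/9.1 = 5.022.
Difference = 5.022 − 4.912 = 0.110.

0.110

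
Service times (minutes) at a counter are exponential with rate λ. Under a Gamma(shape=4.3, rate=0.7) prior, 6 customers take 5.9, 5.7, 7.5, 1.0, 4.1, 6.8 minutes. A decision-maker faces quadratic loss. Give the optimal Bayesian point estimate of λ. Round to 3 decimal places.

Σ times = 31.0. Posterior: Gamma(shape = 4.3+6 = 10.3, rate = 0.7+31.0 = 31.7).
Mode = (α−1)/β = 9.3/31.7 = 0.293.
Mean = α/β = 10.3/31.7 = 0.325.
Quadratic loss ⇒ the optimal estimator is the posterior mean.

0.325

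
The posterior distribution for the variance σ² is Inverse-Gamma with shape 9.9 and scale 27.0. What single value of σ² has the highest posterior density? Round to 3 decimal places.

2.477

Mode = β/(α+1) = 27.0/10.9 = 2.477.
Mean = β/(α−1) = 27.0/8.9 = 3.034.
This is the posterior mode — the MAP estimate.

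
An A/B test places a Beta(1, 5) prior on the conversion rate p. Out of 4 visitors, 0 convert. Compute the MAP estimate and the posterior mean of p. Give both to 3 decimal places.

Posterior: Beta(1+0, 5+4) = Beta(1, 9).
Since α = 1 ≤ 1 and β > 1, the Beta density is monotone decreasing on [0,1]; the mode is at 0.
Mean = 1/(1+9) = 0.100.

p_MAP = 0.000, E[p|data] = 0.100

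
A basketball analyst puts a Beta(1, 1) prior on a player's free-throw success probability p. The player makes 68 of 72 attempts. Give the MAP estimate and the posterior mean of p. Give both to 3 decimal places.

MAP = 0.944; posterior mean = 0.932

Posterior: Beta(1+68, 1+4) = Beta(69, 5).
Mode = (69−1)/(69+5−2) = 68/72 = 0.944.
Mean = 69/(69+5) = 69/74 = 0.932.
Left-skewed posterior ⇒ mean < mode.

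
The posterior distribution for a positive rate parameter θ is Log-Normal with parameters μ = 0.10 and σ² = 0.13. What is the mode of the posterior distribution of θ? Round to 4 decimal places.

Mode = exp(μ − σ²) = exp(-0.03) = 0.9704.
Mean = exp(μ + σ²/2) = exp(0.165) = 1.1794.
This is the posterior mode — the MAP estimate.

0.9704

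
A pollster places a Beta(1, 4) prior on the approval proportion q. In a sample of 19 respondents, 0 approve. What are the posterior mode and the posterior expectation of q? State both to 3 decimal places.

posterior mode = 0.000, posterior expectation = 0.042

Posterior: Beta(1+0, 4+19) = Beta(1, 23).
Since α = 1 ≤ 1 and β > 1, the Beta density is monotone decreasing on [0,1]; the mode is at 0.
Mean = 1/(1+23) = 0.042.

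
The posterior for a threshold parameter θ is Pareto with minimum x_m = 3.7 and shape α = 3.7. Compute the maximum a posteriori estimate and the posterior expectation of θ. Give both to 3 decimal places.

MAP: 3.700. Posterior mean: 5.070.

The Pareto density is strictly decreasing on [x_m, ∞), so the mode is x_m = 3.700.
Mean = α·x_m/(α−1) = 3.7·3.7/2.7 = 5.070.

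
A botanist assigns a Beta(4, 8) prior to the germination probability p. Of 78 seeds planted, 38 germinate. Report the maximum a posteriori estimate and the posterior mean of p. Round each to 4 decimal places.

Posterior: Beta(4+38, 8+40) = Beta(42, 48).
Mode = (42−1)/(42+48−2) = 41/88 = 0.4659.
Mean = 42/(42+48) = 42/90 = 0.4667.

MAP: 0.4659. Posterior mean: 0.4667.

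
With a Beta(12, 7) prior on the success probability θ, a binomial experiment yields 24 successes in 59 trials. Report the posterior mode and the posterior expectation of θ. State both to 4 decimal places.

Posterior: Beta(12+24, 7+35) = Beta(36, 42).
Mode = (36−1)/(36+42−2) = 35/76 = 0.4605.
Mean = 36/(36+42) = 36/78 = 0.4615.

θ_MAP = 0.4605, E[θ|data] = 0.4615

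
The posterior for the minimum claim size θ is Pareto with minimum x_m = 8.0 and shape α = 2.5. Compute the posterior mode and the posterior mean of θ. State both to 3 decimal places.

The Pareto density is strictly decreasing on [x_m, ∞), so the mode is x_m = 8.000.
Mean = α·x_m/(α−1) = 2.5·8.0/1.5 = 13.333.
The posterior is right-skewed, so the mean exceeds the mode.

MAP = 8.000, posterior mean = 13.333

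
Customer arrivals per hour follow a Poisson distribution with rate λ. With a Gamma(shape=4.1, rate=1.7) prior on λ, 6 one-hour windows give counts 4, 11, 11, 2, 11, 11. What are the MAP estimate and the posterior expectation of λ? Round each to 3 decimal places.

MAP = 6.896, posterior mean = 7.026

Σ counts = 50. Posterior: Gamma(shape = 4.1+50 = 54.1, rate = 1.7+6 = 7.7).
Mode = (α−1)/β = 53.1/7.7 = 6.896.
Mean = α/β = 54.1/7.7 = 7.026.
Right-skewed posterior ⇒ mode < mean.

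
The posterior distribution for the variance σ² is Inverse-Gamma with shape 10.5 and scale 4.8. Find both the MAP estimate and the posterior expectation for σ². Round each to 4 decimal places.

MAP = 0.4174, posterior mean = 0.5053

Mode = β/(α+1) = 4.8/11.5 = 0.4174.
Mean = β/(α−1) = 4.8/9.5 = 0.5053.
The mean is pulled above the mode by the posterior's right skew.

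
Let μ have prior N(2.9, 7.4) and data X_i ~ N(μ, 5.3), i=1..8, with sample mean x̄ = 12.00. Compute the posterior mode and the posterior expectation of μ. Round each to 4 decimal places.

MAP = 11.2522; posterior mean = 11.2522

Posterior for μ is Normal. Precision-weighted mean: (1/7.4·2.9 + 8/5.3·12.00) / (1/7.4 + 8/5.3) = 11.2522.
A Normal posterior is symmetric, so mode = mean.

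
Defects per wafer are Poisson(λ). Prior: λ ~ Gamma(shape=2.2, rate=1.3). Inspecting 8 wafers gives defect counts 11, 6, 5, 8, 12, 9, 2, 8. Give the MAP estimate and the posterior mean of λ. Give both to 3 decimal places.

MAP: 6.688. Posterior mean: 6.796.

Σ counts = 61. Posterior: Gamma(shape = 2.2+61 = 63.2, rate = 1.3+8 = 9.3).
Mode = (α−1)/β = 62.2/9.3 = 6.688.
Mean = α/β = 63.2/9.3 = 6.796.
The posterior is right-skewed, so the mean exceeds the mode.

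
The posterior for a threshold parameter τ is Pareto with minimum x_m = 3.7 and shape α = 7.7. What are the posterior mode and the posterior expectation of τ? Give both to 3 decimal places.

The Pareto density is strictly decreasing on [x_m, ∞), so the mode is x_m = 3.700.
Mean = α·x_m/(α−1) = 7.7·3.7/6.7 = 4.252.
Right-skewed posterior ⇒ mode < mean.

MAP = 3.700, posterior mean = 4.252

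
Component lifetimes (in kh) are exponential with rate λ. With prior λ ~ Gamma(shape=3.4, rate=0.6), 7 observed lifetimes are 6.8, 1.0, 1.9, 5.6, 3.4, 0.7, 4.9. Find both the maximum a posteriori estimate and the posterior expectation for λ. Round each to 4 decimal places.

Σ times = 24.3. Posterior: Gamma(shape = 3.4+7 = 10.4, rate = 0.6+24.3 = 24.9).
Mode = (α−1)/β = 9.4/24.9 = 0.3775.
Mean = α/β = 10.4/24.9 = 0.4177.

MAP = 0.3775; posterior mean = 0.4177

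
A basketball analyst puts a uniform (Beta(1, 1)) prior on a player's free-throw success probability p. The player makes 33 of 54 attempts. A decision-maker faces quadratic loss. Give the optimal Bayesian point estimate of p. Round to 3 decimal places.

0.607

Posterior: Beta(1+33, 1+21) = Beta(34, 22).
Mode = (34−1)/(34+22−2) = 33/54 = 0.611.
Mean = 34/(34+22) = 34/56 = 0.607.
Quadratic loss ⇒ the optimal estimator is the posterior mean.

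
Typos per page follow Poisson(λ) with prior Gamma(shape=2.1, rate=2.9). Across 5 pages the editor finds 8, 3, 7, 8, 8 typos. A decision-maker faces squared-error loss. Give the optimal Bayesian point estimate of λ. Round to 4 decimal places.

4.5696

Σ counts = 34. Posterior: Gamma(shape = 2.1+34 = 36.1, rate = 2.9+5 = 7.9).
Mode = (α−1)/β = 35.1/7.9 = 4.4430.
Mean = α/β = 36.1/7.9 = 4.5696.
Squared-error loss ⇒ the optimal estimator is the posterior mean.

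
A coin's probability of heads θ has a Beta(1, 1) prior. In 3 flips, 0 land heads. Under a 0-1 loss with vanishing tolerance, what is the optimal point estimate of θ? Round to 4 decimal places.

Posterior: Beta(1+0, 1+3) = Beta(1, 4).
Since α = 1 ≤ 1 and β > 1, the Beta density is monotone decreasing on [0,1]; the mode is at 0.
Mean = 1/(1+4) = 0.2000.
This is the posterior mode — the MAP estimate.

0.0000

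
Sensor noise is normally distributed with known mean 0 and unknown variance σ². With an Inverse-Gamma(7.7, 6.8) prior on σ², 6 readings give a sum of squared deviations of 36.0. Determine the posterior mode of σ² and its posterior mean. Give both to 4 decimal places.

MAP = 2.1197, posterior mean = 2.5567

Posterior: Inverse-Gamma(shape = 7.7+6/2 = 10.7, scale = 6.8+36.0/2 = 24.8).
Mode = β/(α+1) = 24.8/11.7 = 2.1197.
Mean = β/(α−1) = 24.8/9.7 = 2.5567.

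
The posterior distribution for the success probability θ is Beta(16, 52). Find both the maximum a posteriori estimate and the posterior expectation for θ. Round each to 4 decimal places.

θ_MAP = 0.2273, E[θ|data] = 0.2353

Mode = (16−1)/(16+52−2) = 15/66 = 0.2273.
Mean = 16/(16+52) = 16/68 = 0.2353.
Mean > mode: the posterior has a right tail.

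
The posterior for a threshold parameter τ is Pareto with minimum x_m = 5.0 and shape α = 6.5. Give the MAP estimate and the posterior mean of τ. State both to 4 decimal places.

MAP = 5.0000; posterior mean = 5.9091

The Pareto density is strictly decreasing on [x_m, ∞), so the mode is x_m = 5.0000.
Mean = α·x_m/(α−1) = 6.5·5.0/5.5 = 5.9091.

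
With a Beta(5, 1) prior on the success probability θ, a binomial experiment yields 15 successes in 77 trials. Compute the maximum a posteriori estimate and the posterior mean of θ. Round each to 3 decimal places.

maximum a posteriori estimate = 0.235, posterior mean = 0.241

Posterior: Beta(5+15, 1+62) = Beta(20, 63).
Mode = (20−1)/(20+63−2) = 19/81 = 0.235.
Mean = 20/(20+63) = 20/83 = 0.241.
The mean is pulled above the mode by the posterior's right skew.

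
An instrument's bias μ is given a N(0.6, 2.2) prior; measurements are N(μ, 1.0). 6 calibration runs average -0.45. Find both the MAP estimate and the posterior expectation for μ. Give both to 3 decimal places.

MAP = -0.376, posterior mean = -0.376

Posterior for μ is Normal. Precision-weighted mean: (1/2.2·0.6 + 6/1.0·-0.45) / (1/2.2 + 6/1.0) = -0.376.
A Normal posterior is symmetric, so mode = mean.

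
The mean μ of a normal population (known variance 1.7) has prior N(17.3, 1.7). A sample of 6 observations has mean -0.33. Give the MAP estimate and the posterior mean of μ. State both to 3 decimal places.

μ_MAP = 2.189, E[μ|data] = 2.189

Posterior for μ is Normal. Precision-weighted mean: (1/1.7·17.3 + 6/1.7·-0.33) / (1/1.7 + 6/1.7) = 2.189.
A Normal posterior is symmetric, so mode = mean.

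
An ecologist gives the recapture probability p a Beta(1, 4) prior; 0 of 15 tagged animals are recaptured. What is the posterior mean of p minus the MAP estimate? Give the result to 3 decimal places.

0.050

Posterior: Beta(1+0, 4+15) = Beta(1, 19).
Since α = 1 ≤ 1 and β > 1, the Beta density is monotone decreasing on [0,1]; the mode is at 0.
Mean = 1/(1+19) = 0.050.
Difference = 0.050 − 0.000 = 0.050.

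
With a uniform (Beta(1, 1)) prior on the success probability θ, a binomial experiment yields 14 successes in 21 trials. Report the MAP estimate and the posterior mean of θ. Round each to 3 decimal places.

Posterior: Beta(1+14, 1+7) = Beta(15, 8).
Mode = (15−1)/(15+8−2) = 14/21 = 0.667.
With a flat prior the MAP equals the MLE, 14/21.
Mean = 15/(15+8) = 15/23 = 0.652.
Left-skewed posterior ⇒ mean < mode.

θ_MAP = 0.667, E[θ|data] = 0.652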